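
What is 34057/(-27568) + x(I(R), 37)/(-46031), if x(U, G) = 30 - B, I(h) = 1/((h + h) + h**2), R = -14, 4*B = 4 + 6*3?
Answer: -1568353183/1268982608 ≈ -1.2359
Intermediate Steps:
B = 11/2 (B = (4 + 6*3)/4 = (4 + 18)/4 = (1/4)*22 = 11/2 ≈ 5.5000)
I(h) = 1/(h**2 + 2*h) (I(h) = 1/(2*h + h**2) = 1/(h**2 + 2*h))
x(U, G) = 49/2 (x(U, G) = 30 - 1*11/2 = 30 - 11/2 = 49/2)
34057/(-27568) + x(I(R), 37)/(-46031) = 34057/(-27568) + (49/2)/(-46031) = 34057*(-1/27568) + (49/2)*(-1/46031) = -34057/27568 - 49/92062 = -1568353183/1268982608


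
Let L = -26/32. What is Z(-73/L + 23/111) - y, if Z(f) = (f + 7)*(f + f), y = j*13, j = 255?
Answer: 29494979477/2082249 ≈ 14165.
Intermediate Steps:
L = -13/16 (L = -26*1/32 = -13/16 ≈ -0.81250)
y = 3315 (y = 255*13 = 3315)
Z(f) = 2*f*(7 + f) (Z(f) = (7 + f)*(2*f) = 2*f*(7 + f))
Z(-73/L + 23/111) - y = 2*(-73/(-13/16) + 23/111)*(7 + (-73/(-13/16) + 23/111)) - 1*3315 = 2*(-73*(-16/13) + 23*(1/111))*(7 + (-73*(-16/13) + 23*(1/111))) - 3315 = 2*(1168/13 + 23/111)*(7 + (1168/13 + 23/111)) - 3315 = 2*(129947/1443)*(7 + 129947/1443) - 3315 = 2*(129947/1443)*(140048/1443) - 3315 = 36397634912/2082249 - 3315 = 29494979477/2082249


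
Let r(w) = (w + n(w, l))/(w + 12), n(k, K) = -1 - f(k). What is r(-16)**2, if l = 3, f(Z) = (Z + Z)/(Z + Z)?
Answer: 81/4 ≈ 20.250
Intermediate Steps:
f(Z) = 1 (f(Z) = (2*Z)/((2*Z)) = (2*Z)*(1/(2*Z)) = 1)
n(k, K) = -2 (n(k, K) = -1 - 1*1 = -1 - 1 = -2)
r(w) = (-2 + w)/(12 + w) (r(w) = (w - 2)/(w + 12) = (-2 + w)/(12 + w))
r(-16)**2 = ((-2 - 16)/(12 - 16))**2 = (-18/(-4))**2 = (-1/4*(-18))**2 = (9/2)**2 = 81/4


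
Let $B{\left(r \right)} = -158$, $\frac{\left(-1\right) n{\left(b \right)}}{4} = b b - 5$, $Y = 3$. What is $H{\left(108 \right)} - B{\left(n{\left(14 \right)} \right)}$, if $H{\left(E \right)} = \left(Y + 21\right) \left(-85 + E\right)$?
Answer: $710$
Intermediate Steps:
$H{\left(E \right)} = -2040 + 24 E$ ($H{\left(E \right)} = \left(3 + 21\right) \left(-85 + E\right) = 24 \left(-85 + E\right) = -2040 + 24 E$)
$n{\left(b \right)} = 20 - 4 b^{2}$ ($n{\left(b \right)} = - 4 \left(b b - 5\right) = - 4 \left(b^{2} - 5\right) = - 4 \left(-5 + b^{2}\right) = 20 - 4 b^{2}$)
$H{\left(108 \right)} - B{\left(n{\left(14 \right)} \right)} = \left(-2040 + 24 \cdot 108\right) - -158 = \left(-2040 + 2592\right) + 158 = 552 + 158 = 710$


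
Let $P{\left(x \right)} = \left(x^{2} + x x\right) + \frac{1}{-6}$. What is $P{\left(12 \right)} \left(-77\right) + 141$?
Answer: $- \frac{132133}{6} \approx -22022.0$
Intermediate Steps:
$P{\left(x \right)} = - \frac{1}{6} + 2 x^{2}$ ($P{\left(x \right)} = \left(x^{2} + x^{2}\right) - \frac{1}{6} = 2 x^{2} - \frac{1}{6} = - \frac{1}{6} + 2 x^{2}$)
$P{\left(12 \right)} \left(-77\right) + 141 = \left(- \frac{1}{6} + 2 \cdot 12^{2}\right) \left(-77\right) + 141 = \left(- \frac{1}{6} + 2 \cdot 144\right) \left(-77\right) + 141 = \left(- \frac{1}{6} + 288\right) \left(-77\right) + 141 = \frac{1727}{6} \left(-77\right) + 141 = - \frac{132979}{6} + 141 = - \frac{132133}{6}$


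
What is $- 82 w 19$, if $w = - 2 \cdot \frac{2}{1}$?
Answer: $6232$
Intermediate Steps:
$w = -4$ ($w = - 2 \cdot 2 \cdot 1 = \left(-2\right) 2 = -4$)
$- 82 w 19 = \left(-82\right) \left(-4\right) 19 = 328 \cdot 19 = 6232$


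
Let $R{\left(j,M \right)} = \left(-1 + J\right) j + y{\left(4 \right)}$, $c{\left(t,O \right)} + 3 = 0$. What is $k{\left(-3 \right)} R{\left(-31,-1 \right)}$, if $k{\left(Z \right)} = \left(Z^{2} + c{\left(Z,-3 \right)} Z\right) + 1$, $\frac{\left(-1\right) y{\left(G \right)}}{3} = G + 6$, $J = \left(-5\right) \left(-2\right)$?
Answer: $-5871$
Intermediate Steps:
$J = 10$
$y{\left(G \right)} = -18 - 3 G$ ($y{\left(G \right)} = - 3 \left(G + 6\right) = - 3 \left(6 + G\right) = -18 - 3 G$)
$c{\left(t,O \right)} = -3$ ($c{\left(t,O \right)} = -3 + 0 = -3$)
$R{\left(j,M \right)} = -30 + 9 j$ ($R{\left(j,M \right)} = \left(-1 + 10\right) j - 30 = 9 j - 30 = -30 + 9 j$)
$k{\left(Z \right)} = 1 + Z^{2} - 3 Z$ ($k{\left(Z \right)} = \left(Z^{2} - 3 Z\right) + 1 = 1 + Z^{2} - 3 Z$)
$k{\left(-3 \right)} R{\left(-31,-1 \right)} = \left(1 + \left(-3\right)^{2} - -9\right) \left(-30 + 9 \left(-31\right)\right) = \left(1 + 9 + 9\right) \left(-30 - 279\right) = 19 \left(-309\right) = -5871$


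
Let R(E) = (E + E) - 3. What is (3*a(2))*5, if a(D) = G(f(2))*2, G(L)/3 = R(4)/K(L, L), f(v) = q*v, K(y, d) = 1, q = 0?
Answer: 450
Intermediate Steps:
R(E) = -3 + 2*E (R(E) = 2*E - 3 = -3 + 2*E)
f(v) = 0 (f(v) = 0*v = 0)
G(L) = 15 (G(L) = 3*((-3 + 2*4)/1) = 3*((-3 + 8)*1) = 3*(5*1) = 3*5 = 15)
a(D) = 30 (a(D) = 15*2 = 30)
(3*a(2))*5 = (3*30)*5 = 90*5 = 450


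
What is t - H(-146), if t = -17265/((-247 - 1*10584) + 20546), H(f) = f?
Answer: 280225/1943 ≈ 144.22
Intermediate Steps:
t = -3453/1943 (t = -17265/((-247 - 10584) + 20546) = -17265/(-10831 + 20546) = -17265/9715 = -17265*1/9715 = -3453/1943 ≈ -1.7771)
t - H(-146) = -3453/1943 - 1*(-146) = -3453/1943 + 146 = 280225/1943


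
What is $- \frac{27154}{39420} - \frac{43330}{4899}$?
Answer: $- \frac{306849341}{32186430} \approx -9.5335$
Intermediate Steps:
$- \frac{27154}{39420} - \frac{43330}{4899} = \left(-27154\right) \frac{1}{39420} - \frac{43330}{4899} = - \frac{13577}{19710} - \frac{43330}{4899} = - \frac{306849341}{32186430}$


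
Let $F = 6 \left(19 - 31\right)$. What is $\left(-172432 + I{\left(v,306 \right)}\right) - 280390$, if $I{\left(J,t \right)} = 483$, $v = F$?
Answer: $-452339$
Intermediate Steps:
$F = -72$ ($F = 6 \left(-12\right) = -72$)
$v = -72$
$\left(-172432 + I{\left(v,306 \right)}\right) - 280390 = \left(-172432 + 483\right) - 280390 = -171949 - 280390 = -452339$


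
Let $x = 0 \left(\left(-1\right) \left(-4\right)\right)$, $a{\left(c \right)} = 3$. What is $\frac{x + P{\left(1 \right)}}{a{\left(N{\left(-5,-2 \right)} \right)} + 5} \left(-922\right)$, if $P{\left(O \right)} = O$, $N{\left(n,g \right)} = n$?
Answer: $- \frac{461}{4} \approx -115.25$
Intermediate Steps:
$x = 0$ ($x = 0 \cdot 4 = 0$)
$\frac{x + P{\left(1 \right)}}{a{\left(N{\left(-5,-2 \right)} \right)} + 5} \left(-922\right) = \frac{0 + 1}{3 + 5} \left(-922\right) = 1 \cdot \frac{1}{8} \left(-922\right) = \frac{1}{8} \left(-922\right) = - \frac{461}{4}$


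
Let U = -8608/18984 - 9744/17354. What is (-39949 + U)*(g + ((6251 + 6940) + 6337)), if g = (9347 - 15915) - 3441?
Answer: -2610083213867701/6863507 ≈ -3.8028e+8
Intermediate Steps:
g = -10009 (g = -6568 - 3441 = -10009)
U = -20897708/20590521 (U = -8608*1/18984 - 9744*1/17354 = -1076/2373 - 4872/8677 = -20897708/20590521 ≈ -1.0149)
(-39949 + U)*(g + ((6251 + 6940) + 6337)) = (-39949 - 20897708/20590521)*(-10009 + ((6251 + 6940) + 6337)) = -822591621137*(-10009 + (13191 + 6337))/20590521 = -822591621137*(-10009 + 19528)/20590521 = -822591621137/20590521*9519 = -2610083213867701/6863507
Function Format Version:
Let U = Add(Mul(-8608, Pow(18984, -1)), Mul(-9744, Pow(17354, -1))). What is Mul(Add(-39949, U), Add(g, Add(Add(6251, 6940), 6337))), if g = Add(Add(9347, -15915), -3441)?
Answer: Rational(-2610083213867701, 6863507) ≈ -3.8028e+8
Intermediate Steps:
g = -10009 (g = Add(-6568, -3441) = -10009)
U = Rational(-20897708, 20590521) (U = Add(Mul(-8608, Rational(1, 18984)), Mul(-9744, Rational(1, 17354))) = Add(Rational(-1076, 2373), Rational(-4872, 8677)) = Rational(-20897708, 20590521) ≈ -1.0149)
Mul(Add(-39949, U), Add(g, Add(Add(6251, 6940), 6337))) = Mul(Add(-39949, Rational(-20897708, 20590521)), Add(-10009, Add(Add(6251, 6940), 6337))) = Mul(Rational(-822591621137, 20590521), Add(-10009, Add(13191, 6337))) = Mul(Rational(-822591621137, 20590521), Add(-10009, 19528)) = Mul(Rational(-822591621137, 20590521), 9519) = Rational(-2610083213867701, 6863507)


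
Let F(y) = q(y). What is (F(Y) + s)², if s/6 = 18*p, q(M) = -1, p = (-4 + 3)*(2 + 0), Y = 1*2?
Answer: 47089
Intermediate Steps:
Y = 2
p = -2 (p = -1*2 = -2)
F(y) = -1
s = -216 (s = 6*(18*(-2)) = 6*(-36) = -216)
(F(Y) + s)² = (-1 - 216)² = (-217)² = 47089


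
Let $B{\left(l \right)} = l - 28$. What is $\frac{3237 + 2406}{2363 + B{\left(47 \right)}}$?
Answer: $\frac{1881}{794} \approx 2.369$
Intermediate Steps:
$B{\left(l \right)} = -28 + l$
$\frac{3237 + 2406}{2363 + B{\left(47 \right)}} = \frac{3237 + 2406}{2363 + \left(-28 + 47\right)} = \frac{5643}{2363 + 19} = \frac{5643}{2382} = 5643 \cdot \frac{1}{2382} = \frac{1881}{794}$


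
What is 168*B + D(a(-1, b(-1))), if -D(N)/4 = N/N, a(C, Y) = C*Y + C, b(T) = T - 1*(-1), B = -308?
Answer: -51748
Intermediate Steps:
b(T) = 1 + T (b(T) = T + 1 = 1 + T)
a(C, Y) = C + C*Y
D(N) = -4 (D(N) = -4*N/N = -4*1 = -4)
168*B + D(a(-1, b(-1))) = 168*(-308) - 4 = -51744 - 4 = -51748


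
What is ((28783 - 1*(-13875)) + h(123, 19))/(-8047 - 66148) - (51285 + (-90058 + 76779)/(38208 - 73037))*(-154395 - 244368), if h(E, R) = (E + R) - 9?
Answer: 52847456211554869301/2584137655 ≈ 2.0451e+10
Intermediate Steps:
h(E, R) = -9 + E + R
((28783 - 1*(-13875)) + h(123, 19))/(-8047 - 66148) - (51285 + (-90058 + 76779)/(38208 - 73037))*(-154395 - 244368) = ((28783 - 1*(-13875)) + (-9 + 123 + 19))/(-8047 - 66148) - (51285 + (-90058 + 76779)/(38208 - 73037))*(-154395 - 244368) = ((28783 + 13875) + 133)/(-74195) - (51285 - 13279/(-34829))*(-398763) = (42658 + 133)*(-1/74195) - (51285 - 13279*(-1/34829))*(-398763) = 42791*(-1/74195) - (51285 + 13279/34829)*(-398763) = -42791/74195 - 1786218544*(-398763)/34829 = -42791/74195 - 1*(-712277865261072/34829) = -42791/74195 + 712277865261072/34829 = 52847456211554869301/2584137655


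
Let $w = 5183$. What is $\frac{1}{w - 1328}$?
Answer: $\frac{1}{3855} \approx 0.0002594$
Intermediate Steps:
$\frac{1}{w - 1328} = \frac{1}{5183 - 1328} = \frac{1}{3855}$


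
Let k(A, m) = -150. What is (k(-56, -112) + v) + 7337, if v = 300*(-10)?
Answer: 4187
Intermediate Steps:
v = -3000
(k(-56, -112) + v) + 7337 = (-150 - 3000) + 7337 = -3150 + 7337 = 4187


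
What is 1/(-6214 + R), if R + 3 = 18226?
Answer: 1/12009 ≈ 8.3271e-5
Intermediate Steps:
R = 18223 (R = -3 + 18226 = 18223)
1/(-6214 + R) = 1/(-6214 + 18223) = 1/12009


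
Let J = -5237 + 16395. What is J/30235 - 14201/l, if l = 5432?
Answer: -368756979/164236520 ≈ -2.2453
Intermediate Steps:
J = 11158
J/30235 - 14201/l = 11158/30235 - 14201/5432 = -368756979/164236520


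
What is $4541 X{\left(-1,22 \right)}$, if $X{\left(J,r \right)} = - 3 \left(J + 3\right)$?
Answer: $-27246$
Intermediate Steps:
$X{\left(J,r \right)} = -9 - 3 J$ ($X{\left(J,r \right)} = - 3 \left(3 + J\right) = -9 - 3 J$)
$4541 X{\left(-1,22 \right)} = 4541 \left(-9 - -3\right) = 4541 \left(-9 + 3\right) = 4541 \left(-6\right) = -27246$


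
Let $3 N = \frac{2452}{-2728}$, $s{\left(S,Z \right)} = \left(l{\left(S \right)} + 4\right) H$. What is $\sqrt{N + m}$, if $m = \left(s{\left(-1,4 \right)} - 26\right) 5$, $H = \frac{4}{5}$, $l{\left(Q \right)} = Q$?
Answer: $\frac{i \sqrt{495215886}}{2046} \approx 10.877 i$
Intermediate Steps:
$H = \frac{4}{5}$ ($H = 4 \cdot \frac{1}{5} = \frac{4}{5} \approx 0.8$)
$s{\left(S,Z \right)} = \frac{16}{5} + \frac{4 S}{5}$ ($s{\left(S,Z \right)} = \left(S + 4\right) \frac{4}{5} = \left(4 + S\right) \frac{4}{5} = \frac{16}{5} + \frac{4 S}{5}$)
$N = - \frac{613}{2046}$ ($N = \frac{2452 \frac{1}{-2728}}{3} = \frac{2452 \left(- \frac{1}{2728}\right)}{3} = \frac{1}{3} \left(- \frac{613}{682}\right) = - \frac{613}{2046} \approx -0.29961$)
$m = -118$ ($m = \left(\left(\frac{16}{5} + \frac{4}{5} \left(-1\right)\right) - 26\right) 5 = \left(\left(\frac{16}{5} - \frac{4}{5}\right) - 26\right) 5 = \left(\frac{12}{5} - 26\right) 5 = \left(- \frac{118}{5}\right) 5 = -118$)
$\sqrt{N + m} = \sqrt{- \frac{613}{2046} - 118} = \sqrt{- \frac{242041}{2046}} = \frac{i \sqrt{495215886}}{2046}$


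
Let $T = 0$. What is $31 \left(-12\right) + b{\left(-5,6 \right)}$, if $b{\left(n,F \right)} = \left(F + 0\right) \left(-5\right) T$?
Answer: $-372$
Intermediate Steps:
$b{\left(n,F \right)} = 0$ ($b{\left(n,F \right)} = \left(F + 0\right) \left(-5\right) 0 = F \left(-5\right) 0 = - 5 F 0 = 0$)
$31 \left(-12\right) + b{\left(-5,6 \right)} = 31 \left(-12\right) + 0 = -372 + 0 = -372$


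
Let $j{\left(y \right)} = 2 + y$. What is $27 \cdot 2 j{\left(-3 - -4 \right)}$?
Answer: $162$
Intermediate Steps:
$27 \cdot 2 j{\left(-3 - -4 \right)} = 27 \cdot 2 \left(2 - -1\right) = 54 \left(2 + \left(-3 + 4\right)\right) = 54 \left(2 + 1\right) = 54 \cdot 3 = 162$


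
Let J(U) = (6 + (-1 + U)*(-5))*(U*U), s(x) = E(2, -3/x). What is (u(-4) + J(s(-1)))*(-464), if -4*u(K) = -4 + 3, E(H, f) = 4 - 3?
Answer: -2900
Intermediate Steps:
E(H, f) = 1
u(K) = ¼ (u(K) = -(-4 + 3)/4 = -¼*(-1) = ¼)
s(x) = 1
J(U) = U²*(11 - 5*U) (J(U) = (6 + (5 - 5*U))*U² = (11 - 5*U)*U² = U²*(11 - 5*U))
(u(-4) + J(s(-1)))*(-464) = (¼ + 1²*(11 - 5*1))*(-464) = (¼ + 1*(11 - 5))*(-464) = (¼ + 1*6)*(-464) = (¼ + 6)*(-464) = (25/4)*(-464) = -2900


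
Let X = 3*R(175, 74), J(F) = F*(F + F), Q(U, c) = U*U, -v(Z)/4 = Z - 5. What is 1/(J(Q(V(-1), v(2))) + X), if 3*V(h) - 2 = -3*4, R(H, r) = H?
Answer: 81/62525 ≈ 0.0012955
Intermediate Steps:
v(Z) = 20 - 4*Z (v(Z) = -4*(Z - 5) = -4*(-5 + Z) = 20 - 4*Z)
V(h) = -10/3 (V(h) = ⅔ + (-3*4)/3 = ⅔ + (⅓)*(-12) = ⅔ - 4 = -10/3)
Q(U, c) = U²
J(F) = 2*F² (J(F) = F*(2*F) = 2*F²)
X = 525 (X = 3*175 = 525)
1/(J(Q(V(-1), v(2))) + X) = 1/(2*((-10/3)²)² + 525) = 1/(2*(100/9)² + 525) = 1/(2*(10000/81) + 525) = 1/(20000/81 + 525) = 1/(62525/81) = 81/62525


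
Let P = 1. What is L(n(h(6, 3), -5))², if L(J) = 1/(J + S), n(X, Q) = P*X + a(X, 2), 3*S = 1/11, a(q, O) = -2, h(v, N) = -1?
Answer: 1089/9604 ≈ 0.11339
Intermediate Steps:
S = 1/33 (S = (⅓)/11 = (⅓)*(1/11) = 1/33 ≈ 0.030303)
n(X, Q) = -2 + X (n(X, Q) = 1*X - 2 = X - 2 = -2 + X)
L(J) = 1/(1/33 + J) (L(J) = 1/(J + 1/33) = 1/(1/33 + J))
L(n(h(6, 3), -5))² = (33/(1 + 33*(-2 - 1)))² = (33/(1 + 33*(-3)))² = (33/(1 - 99))² = (33/(-98))² = (33*(-1/98))² = (-33/98)² = 1089/9604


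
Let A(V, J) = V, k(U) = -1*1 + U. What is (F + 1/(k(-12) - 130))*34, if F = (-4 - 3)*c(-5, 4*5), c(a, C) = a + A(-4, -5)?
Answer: 306272/143 ≈ 2141.8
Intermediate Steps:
k(U) = -1 + U
c(a, C) = -4 + a (c(a, C) = a - 4 = -4 + a)
F = 63 (F = (-4 - 3)*(-4 - 5) = -7*(-9) = 63)
(F + 1/(k(-12) - 130))*34 = (63 + 1/((-1 - 12) - 130))*34 = (63 + 1/(-13 - 130))*34 = (63 + 1/(-143))*34 = (63 - 1/143)*34 = (9008/143)*34 = 306272/143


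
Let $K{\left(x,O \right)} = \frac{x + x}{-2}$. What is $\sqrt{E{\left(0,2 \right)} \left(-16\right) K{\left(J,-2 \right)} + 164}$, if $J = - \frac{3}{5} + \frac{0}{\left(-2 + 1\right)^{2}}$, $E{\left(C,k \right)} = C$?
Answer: $2 \sqrt{41} \approx 12.806$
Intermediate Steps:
$J = - \frac{3}{5}$ ($J = \left(-3\right) \frac{1}{5} + \frac{0}{\left(-1\right)^{2}} = - \frac{3}{5} + \frac{0}{1} = - \frac{3}{5} + 0 \cdot 1 = - \frac{3}{5} + 0 = - \frac{3}{5} \approx -0.6$)
$K{\left(x,O \right)} = - x$ ($K{\left(x,O \right)} = 2 x \left(- \frac{1}{2}\right) = - x$)
$\sqrt{E{\left(0,2 \right)} \left(-16\right) K{\left(J,-2 \right)} + 164} = \sqrt{0 \left(-16\right) \left(\left(-1\right) \left(- \frac{3}{5}\right)\right) + 164} = \sqrt{0 \cdot \frac{3}{5} + 164} = \sqrt{0 + 164} = \sqrt{164} = 2 \sqrt{41}$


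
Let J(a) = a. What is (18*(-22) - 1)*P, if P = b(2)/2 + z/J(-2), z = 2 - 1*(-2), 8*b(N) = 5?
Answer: 10719/16 ≈ 669.94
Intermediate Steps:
b(N) = 5/8 (b(N) = (⅛)*5 = 5/8)
z = 4 (z = 2 + 2 = 4)
P = -27/16 (P = (5/8)/2 + 4/(-2) = (5/8)*(½) + 4*(-½) = 5/16 - 2 = -27/16 ≈ -1.6875)
(18*(-22) - 1)*P = (18*(-22) - 1)*(-27/16) = (-396 - 1)*(-27/16) = -397*(-27/16) = 10719/16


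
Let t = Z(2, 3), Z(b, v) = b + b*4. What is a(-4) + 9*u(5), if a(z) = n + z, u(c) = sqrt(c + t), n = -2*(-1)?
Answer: -2 + 9*sqrt(15) ≈ 32.857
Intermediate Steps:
Z(b, v) = 5*b (Z(b, v) = b + 4*b = 5*b)
t = 10 (t = 5*2 = 10)
n = 2
u(c) = sqrt(10 + c) (u(c) = sqrt(c + 10) = sqrt(10 + c))
a(z) = 2 + z
a(-4) + 9*u(5) = (2 - 4) + 9*sqrt(10 + 5) = -2 + 9*sqrt(15)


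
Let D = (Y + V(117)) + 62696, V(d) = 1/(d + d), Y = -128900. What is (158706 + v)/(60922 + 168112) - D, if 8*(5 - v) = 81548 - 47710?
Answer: 545872335785/8245224 ≈ 66205.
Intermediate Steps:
V(d) = 1/(2*d)
v = -16899/4 (v = 5 - (81548 - 47710)/8 = 5 - ⅛*33838 = 5 - 16919/4 = -16899/4 ≈ -4224.8)
D = -15491735/234 (D = (-128900 + (½)/117) + 62696 = (-128900 + (½)*(1/117)) + 62696 = (-128900 + 1/234) + 62696 = -30162599/234 + 62696 = -15491735/234 ≈ -66204.)
(158706 + v)/(60922 + 168112) - D = (158706 - 16899/4)/(60922 + 168112) - 1*(-15491735/234) = (617925/4)/229034 + 15491735/234 = (617925/4)*(1/229034) + 15491735/234 = 617925/916136 + 15491735/234 = 545872335785/8245224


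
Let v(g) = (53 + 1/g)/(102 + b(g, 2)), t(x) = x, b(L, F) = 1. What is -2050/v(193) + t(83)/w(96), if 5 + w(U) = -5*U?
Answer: -1976554484/496155 ≈ -3983.7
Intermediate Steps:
w(U) = -5 - 5*U
v(g) = 53/103 + 1/(103*g) (v(g) = (53 + 1/g)/(102 + 1) = (53 + 1/g)/103 = (53 + 1/g)*(1/103) = 53/103 + 1/(103*g))
-2050/v(193) + t(83)/w(96) = -2050*19879/(1 + 53*193) + 83/(-5 - 5*96) = -2050*19879/(1 + 10229) + 83/(-5 - 480) = -2050/((1/103)*(1/193)*10230) + 83/(-485) = -2050/10230/19879 + 83*(-1/485) = -2050*19879/10230 - 83/485 = -4075195/1023 - 83/485 = -1976554484/496155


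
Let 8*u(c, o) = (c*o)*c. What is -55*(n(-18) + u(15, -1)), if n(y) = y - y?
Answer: 12375/8 ≈ 1546.9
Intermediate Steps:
u(c, o) = o*c**2/8 (u(c, o) = ((c*o)*c)/8 = (o*c**2)/8 = o*c**2/8)
n(y) = 0
-55*(n(-18) + u(15, -1)) = -55*(0 + (1/8)*(-1)*15**2) = -55*(0 + (1/8)*(-1)*225) = -55*(0 - 225/8) = -55*(-225/8) = 12375/8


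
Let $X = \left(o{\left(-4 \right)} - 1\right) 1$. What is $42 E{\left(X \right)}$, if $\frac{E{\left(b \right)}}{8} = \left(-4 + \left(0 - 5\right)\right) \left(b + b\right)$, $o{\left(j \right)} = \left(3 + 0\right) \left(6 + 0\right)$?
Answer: $-102816$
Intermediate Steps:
$o{\left(j \right)} = 18$ ($o{\left(j \right)} = 3 \cdot 6 = 18$)
$X = 17$ ($X = \left(18 - 1\right) 1 = 17 \cdot 1 = 17$)
$E{\left(b \right)} = - 144 b$ ($E{\left(b \right)} = 8 \left(-4 + \left(0 - 5\right)\right) \left(b + b\right) = 8 \left(-4 + \left(0 - 5\right)\right) 2 b = 8 \left(-4 - 5\right) 2 b = 8 \left(- 9 \cdot 2 b\right) = 8 \left(- 18 b\right) = - 144 b$)
$42 E{\left(X \right)} = 42 \left(\left(-144\right) 17\right) = 42 \left(-2448\right) = -102816$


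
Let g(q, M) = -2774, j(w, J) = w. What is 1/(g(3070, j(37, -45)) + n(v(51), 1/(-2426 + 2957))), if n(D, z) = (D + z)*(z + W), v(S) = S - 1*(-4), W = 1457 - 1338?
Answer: 281961/1063367326 ≈ 0.00026516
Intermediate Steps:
W = 119
v(S) = 4 + S (v(S) = S + 4 = 4 + S)
n(D, z) = (119 + z)*(D + z) (n(D, z) = (D + z)*(z + 119) = (D + z)*(119 + z) = (119 + z)*(D + z))
1/(g(3070, j(37, -45)) + n(v(51), 1/(-2426 + 2957))) = 1/(-2774 + ((1/(-2426 + 2957))² + 119*(4 + 51) + 119/(-2426 + 2957) + (4 + 51)/(-2426 + 2957))) = 1/(-2774 + ((1/531)² + 119*55 + 119/531 + 55/531)) = 1/(-2774 + ((1/531)² + 6545 + 119*(1/531) + 55*(1/531))) = 1/(-2774 + (1/281961 + 6545 + 119/531 + 55/531)) = 1/(-2774 + 1845527140/281961) = 1/(1063367326/281961) = 281961/1063367326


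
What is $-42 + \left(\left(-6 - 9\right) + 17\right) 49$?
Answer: $56$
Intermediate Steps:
$-42 + \left(\left(-6 - 9\right) + 17\right) 49 = -42 + \left(-15 + 17\right) 49 = -42 + 2 \cdot 49 = -42 + 98 = 56$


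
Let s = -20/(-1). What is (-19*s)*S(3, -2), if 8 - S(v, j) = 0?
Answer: -3040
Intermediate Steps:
s = 20 (s = -20*(-1) = 20)
S(v, j) = 8 (S(v, j) = 8 - 1*0 = 8 + 0 = 8)
(-19*s)*S(3, -2) = -19*20*8 = -380*8 = -3040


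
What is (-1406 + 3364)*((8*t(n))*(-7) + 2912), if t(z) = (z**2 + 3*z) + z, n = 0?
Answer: 5701696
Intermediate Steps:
t(z) = z**2 + 4*z
(-1406 + 3364)*((8*t(n))*(-7) + 2912) = (-1406 + 3364)*((8*(0*(4 + 0)))*(-7) + 2912) = 1958*((8*(0*4))*(-7) + 2912) = 1958*((8*0)*(-7) + 2912) = 1958*(0*(-7) + 2912) = 1958*(0 + 2912) = 1958*2912 = 5701696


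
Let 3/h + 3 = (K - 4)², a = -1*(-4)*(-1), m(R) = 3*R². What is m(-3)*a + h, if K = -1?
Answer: -2373/22 ≈ -107.86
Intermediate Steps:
a = -4 (a = 4*(-1) = -4)
h = 3/22 (h = 3/(-3 + (-1 - 4)²) = 3/(-3 + (-5)²) = 3/(-3 + 25) = 3/22 ≈ 0.13636)
m(-3)*a + h = (3*(-3)²)*(-4) + 3/22 = (3*9)*(-4) + 3/22 = 27*(-4) + 3/22 = -108 + 3/22 = -2373/22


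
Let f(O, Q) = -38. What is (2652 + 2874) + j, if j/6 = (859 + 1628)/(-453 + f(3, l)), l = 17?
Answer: 2698344/491 ≈ 5495.6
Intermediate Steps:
j = -14922/491 (j = 6*((859 + 1628)/(-453 - 38)) = 6*(2487/(-491)) = 6*(2487*(-1/491)) = 6*(-2487/491) = -14922/491 ≈ -30.391)
(2652 + 2874) + j = (2652 + 2874) - 14922/491 = 5526 - 14922/491 = 2698344/491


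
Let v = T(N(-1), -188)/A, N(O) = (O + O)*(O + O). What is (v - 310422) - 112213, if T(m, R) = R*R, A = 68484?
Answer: -7235924999/17121 ≈ -4.2263e+5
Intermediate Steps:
N(O) = 4*O**2 (N(O) = (2*O)*(2*O) = 4*O**2)
T(m, R) = R**2
v = 8836/17121 (v = (-188)**2/68484 = 35344*(1/68484) = 8836/17121 ≈ 0.51609)
(v - 310422) - 112213 = (8836/17121 - 310422) - 112213 = -5314726226/17121 - 112213 = -7235924999/17121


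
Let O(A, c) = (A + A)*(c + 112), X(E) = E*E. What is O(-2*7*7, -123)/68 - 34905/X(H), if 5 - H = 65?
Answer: 89801/4080 ≈ 22.010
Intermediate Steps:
H = -60 (H = 5 - 1*65 = 5 - 65 = -60)
X(E) = E**2
O(A, c) = 2*A*(112 + c) (O(A, c) = (2*A)*(112 + c) = 2*A*(112 + c))
O(-2*7*7, -123)/68 - 34905/X(H) = (2*(-2*7*7)*(112 - 123))/68 - 34905/((-60)**2) = (2*(-14*7)*(-11))*(1/68) - 34905/3600 = (2*(-98)*(-11))*(1/68) - 34905*1/3600 = 2156*(1/68) - 2327/240 = 539/17 - 2327/240 = 89801/4080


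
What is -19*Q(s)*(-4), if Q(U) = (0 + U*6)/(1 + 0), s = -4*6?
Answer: -10944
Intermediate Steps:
s = -24
Q(U) = 6*U (Q(U) = (0 + 6*U)/1 = (6*U)*1 = 6*U)
-19*Q(s)*(-4) = -114*(-24)*(-4) = -19*(-144)*(-4) = 2736*(-4) = -10944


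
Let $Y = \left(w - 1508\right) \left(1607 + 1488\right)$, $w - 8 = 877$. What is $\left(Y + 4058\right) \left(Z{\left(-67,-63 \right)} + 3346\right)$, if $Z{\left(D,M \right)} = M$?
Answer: $-6316908941$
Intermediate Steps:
$w = 885$ ($w = 8 + 877 = 885$)
$Y = -1928185$ ($Y = \left(885 - 1508\right) \left(1607 + 1488\right) = \left(-623\right) 3095 = -1928185$)
$\left(Y + 4058\right) \left(Z{\left(-67,-63 \right)} + 3346\right) = \left(-1928185 + 4058\right) \left(-63 + 3346\right) = \left(-1924127\right) 3283 = -6316908941$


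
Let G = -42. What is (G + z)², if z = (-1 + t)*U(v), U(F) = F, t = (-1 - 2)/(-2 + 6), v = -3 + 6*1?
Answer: 35721/16 ≈ 2232.6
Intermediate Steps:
v = 3 (v = -3 + 6 = 3)
t = -¾ (t = -3/4 = -3*¼ = -¾ ≈ -0.75000)
z = -21/4 (z = (-1 - ¾)*3 = -7/4*3 = -21/4 ≈ -5.2500)
(G + z)² = (-42 - 21/4)² = (-189/4)² = 35721/16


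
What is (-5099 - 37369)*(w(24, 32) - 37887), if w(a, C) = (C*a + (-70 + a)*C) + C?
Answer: 1637523612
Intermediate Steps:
w(a, C) = C + C*a + C*(-70 + a) (w(a, C) = (C*a + C*(-70 + a)) + C = C + C*a + C*(-70 + a))
(-5099 - 37369)*(w(24, 32) - 37887) = (-5099 - 37369)*(32*(-69 + 2*24) - 37887) = -42468*(32*(-69 + 48) - 37887) = -42468*(32*(-21) - 37887) = -42468*(-672 - 37887) = -42468*(-38559) = 1637523612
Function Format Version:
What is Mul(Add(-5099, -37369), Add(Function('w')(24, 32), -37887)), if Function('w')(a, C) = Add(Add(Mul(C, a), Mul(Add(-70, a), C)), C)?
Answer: 1637523612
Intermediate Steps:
Function('w')(a, C) = Add(C, Mul(C, a), Mul(C, Add(-70, a))) (Function('w')(a, C) = Add(Add(Mul(C, a), Mul(C, Add(-70, a))), C) = Add(C, Mul(C, a), Mul(C, Add(-70, a))))
Mul(Add(-5099, -37369), Add(Function('w')(24, 32), -37887)) = Mul(Add(-5099, -37369), Add(Mul(32, Add(-69, Mul(2, 24))), -37887)) = Mul(-42468, Add(Mul(32, Add(-69, 48)), -37887)) = Mul(-42468, Add(Mul(32, -21), -37887)) = Mul(-42468, Add(-672, -37887)) = Mul(-42468, -38559) = 1637523612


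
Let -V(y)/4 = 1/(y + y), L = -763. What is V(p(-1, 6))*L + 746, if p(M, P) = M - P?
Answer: 528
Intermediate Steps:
V(y) = -2/y (V(y) = -4/(y + y) = -4*1/(2*y) = -2/y)
V(p(-1, 6))*L + 746 = -2/(-1 - 1*6)*(-763) + 746 = -2/(-1 - 6)*(-763) + 746 = -2/(-7)*(-763) + 746 = -2*(-⅐)*(-763) + 746 = (2/7)*(-763) + 746 = -218 + 746 = 528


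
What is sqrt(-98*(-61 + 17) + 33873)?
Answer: sqrt(38185) ≈ 195.41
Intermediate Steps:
sqrt(-98*(-61 + 17) + 33873) = sqrt(-98*(-44) + 33873) = sqrt(4312 + 33873) = sqrt(38185)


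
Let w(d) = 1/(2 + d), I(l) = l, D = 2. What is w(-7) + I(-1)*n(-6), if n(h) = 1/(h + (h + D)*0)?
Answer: -1/30 ≈ -0.033333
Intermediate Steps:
n(h) = 1/h (n(h) = 1/(h + (h + 2)*0) = 1/(h + (2 + h)*0) = 1/(h + 0) = 1/h)
w(-7) + I(-1)*n(-6) = 1/(2 - 7) - 1/(-6) = 1/(-5) - 1*(-1/6) = -1/5 + 1/6 = -1/30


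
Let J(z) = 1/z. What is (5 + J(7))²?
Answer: 1296/49 ≈ 26.449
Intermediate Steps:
(5 + J(7))² = (5 + 1/7)² = (5 + ⅐)² = (36/7)² = 1296/49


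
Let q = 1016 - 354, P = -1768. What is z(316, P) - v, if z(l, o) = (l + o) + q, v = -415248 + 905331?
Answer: -490873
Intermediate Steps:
v = 490083
q = 662
z(l, o) = 662 + l + o (z(l, o) = (l + o) + 662 = 662 + l + o)
z(316, P) - v = (662 + 316 - 1768) - 1*490083 = -790 - 490083 = -490873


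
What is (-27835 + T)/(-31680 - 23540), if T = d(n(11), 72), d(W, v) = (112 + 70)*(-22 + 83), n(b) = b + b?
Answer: 16733/55220 ≈ 0.30302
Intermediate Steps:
n(b) = 2*b
d(W, v) = 11102 (d(W, v) = 182*61 = 11102)
T = 11102
(-27835 + T)/(-31680 - 23540) = (-27835 + 11102)/(-31680 - 23540) = -16733/(-55220) = -16733*(-1/55220) = 16733/55220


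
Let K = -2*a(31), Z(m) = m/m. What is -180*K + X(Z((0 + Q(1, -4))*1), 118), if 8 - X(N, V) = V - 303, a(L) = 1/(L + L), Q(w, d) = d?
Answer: 6163/31 ≈ 198.81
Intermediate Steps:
a(L) = 1/(2*L)
Z(m) = 1
X(N, V) = 311 - V (X(N, V) = 8 - (V - 303) = 8 - (-303 + V) = 8 + (303 - V) = 311 - V)
K = -1/31 ≈ -0.032258
-180*K + X(Z((0 + Q(1, -4))*1), 118) = -180*(-1/31) + (311 - 1*118) = 180/31 + (311 - 118) = 180/31 + 193 = 6163/31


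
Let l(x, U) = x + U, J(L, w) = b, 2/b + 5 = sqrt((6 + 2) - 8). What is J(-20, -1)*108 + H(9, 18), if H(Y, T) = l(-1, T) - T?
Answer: -221/5 ≈ -44.200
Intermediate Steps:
b = -2/5 (b = 2/(-5 + sqrt((6 + 2) - 8)) = 2/(-5 + sqrt(8 - 8)) = 2/(-5 + sqrt(0)) = 2/(-5 + 0) = 2/(-5) = 2*(-1/5) = -2/5 ≈ -0.40000)
J(L, w) = -2/5
l(x, U) = U + x
H(Y, T) = -1 (H(Y, T) = (T - 1) - T = (-1 + T) - T = -1)
J(-20, -1)*108 + H(9, 18) = -2/5*108 - 1 = -216/5 - 1 = -221/5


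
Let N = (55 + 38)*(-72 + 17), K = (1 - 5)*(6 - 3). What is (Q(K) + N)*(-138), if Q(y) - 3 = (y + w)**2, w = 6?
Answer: 700488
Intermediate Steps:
K = -12 (K = -4*3 = -12)
N = -5115 (N = 93*(-55) = -5115)
Q(y) = 3 + (6 + y)**2 (Q(y) = 3 + (y + 6)**2 = 3 + (6 + y)**2)
(Q(K) + N)*(-138) = ((3 + (6 - 12)**2) - 5115)*(-138) = ((3 + (-6)**2) - 5115)*(-138) = ((3 + 36) - 5115)*(-138) = (39 - 5115)*(-138) = -5076*(-138) = 700488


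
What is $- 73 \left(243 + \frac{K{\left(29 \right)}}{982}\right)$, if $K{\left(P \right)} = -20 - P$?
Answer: $- \frac{17416121}{982} \approx -17735.0$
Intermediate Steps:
$- 73 \left(243 + \frac{K{\left(29 \right)}}{982}\right) = - 73 \left(243 + \frac{-20 - 29}{982}\right) = - 73 \left(243 + \left(-20 - 29\right) \frac{1}{982}\right) = - 73 \left(243 - \frac{49}{982}\right) = \left(-73\right) \frac{238577}{982} = - \frac{17416121}{982}$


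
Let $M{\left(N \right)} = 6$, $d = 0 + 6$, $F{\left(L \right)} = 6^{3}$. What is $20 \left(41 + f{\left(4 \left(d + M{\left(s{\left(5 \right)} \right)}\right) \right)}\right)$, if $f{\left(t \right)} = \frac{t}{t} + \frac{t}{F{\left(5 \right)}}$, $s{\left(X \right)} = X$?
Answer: $\frac{7600}{9} \approx 844.44$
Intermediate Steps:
$F{\left(L \right)} = 216$
$d = 6$
$f{\left(t \right)} = 1 + \frac{t}{216}$ ($f{\left(t \right)} = \frac{t}{t} + \frac{t}{216} = 1 + t \frac{1}{216} = 1 + \frac{t}{216}$)
$20 \left(41 + f{\left(4 \left(d + M{\left(s{\left(5 \right)} \right)}\right) \right)}\right) = 20 \left(41 + \left(1 + \frac{4 \left(6 + 6\right)}{216}\right)\right) = 20 \left(41 + \left(1 + \frac{4 \cdot 12}{216}\right)\right) = 20 \left(41 + \left(1 + \frac{1}{216} \cdot 48\right)\right) = 20 \left(41 + \left(1 + \frac{2}{9}\right)\right) = 20 \left(41 + \frac{11}{9}\right) = 20 \cdot \frac{380}{9} = \frac{7600}{9}$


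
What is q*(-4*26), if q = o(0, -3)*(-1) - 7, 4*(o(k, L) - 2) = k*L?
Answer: 936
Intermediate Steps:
o(k, L) = 2 + L*k/4 (o(k, L) = 2 + (k*L)/4 = 2 + (L*k)/4 = 2 + L*k/4)
q = -9 (q = (2 + (¼)*(-3)*0)*(-1) - 7 = (2 + 0)*(-1) - 7 = 2*(-1) - 7 = -2 - 7 = -9)
q*(-4*26) = -(-36)*26 = -9*(-104) = 936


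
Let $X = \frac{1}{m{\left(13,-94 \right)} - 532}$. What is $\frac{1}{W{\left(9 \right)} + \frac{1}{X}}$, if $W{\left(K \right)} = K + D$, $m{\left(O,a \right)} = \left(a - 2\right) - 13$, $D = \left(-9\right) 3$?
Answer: $- \frac{1}{659} \approx -0.0015175$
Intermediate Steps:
$D = -27$
$m{\left(O,a \right)} = -15 + a$ ($m{\left(O,a \right)} = \left(-2 + a\right) - 13 = -15 + a$)
$W{\left(K \right)} = -27 + K$ ($W{\left(K \right)} = K - 27 = -27 + K$)
$X = - \frac{1}{641}$ ($X = \frac{1}{\left(-15 - 94\right) - 532} = \frac{1}{-109 - 532} = \frac{1}{-641} = - \frac{1}{641} \approx -0.0015601$)
$\frac{1}{W{\left(9 \right)} + \frac{1}{X}} = \frac{1}{\left(-27 + 9\right) + \frac{1}{- \frac{1}{641}}} = \frac{1}{-18 - 641} = \frac{1}{-659} = - \frac{1}{659}$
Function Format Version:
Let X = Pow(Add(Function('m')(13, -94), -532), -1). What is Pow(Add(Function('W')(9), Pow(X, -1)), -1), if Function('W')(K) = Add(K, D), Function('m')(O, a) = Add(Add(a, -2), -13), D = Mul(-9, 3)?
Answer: Rational(-1, 659) ≈ -0.0015175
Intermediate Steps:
D = -27
Function('m')(O, a) = Add(-15, a) (Function('m')(O, a) = Add(Add(-2, a), -13) = Add(-15, a))
Function('W')(K) = Add(-27, K) (Function('W')(K) = Add(K, -27) = Add(-27, K))
X = Rational(-1, 641) (X = Pow(Add(Add(-15, -94), -532), -1) = Pow(Add(-109, -532), -1) = Pow(-641, -1) = Rational(-1, 641) ≈ -0.0015601)
Pow(Add(Function('W')(9), Pow(X, -1)), -1) = Pow(Add(Add(-27, 9), Pow(Rational(-1, 641), -1)), -1) = Pow(Add(-18, -641), -1) = Pow(-659, -1) = Rational(-1, 659)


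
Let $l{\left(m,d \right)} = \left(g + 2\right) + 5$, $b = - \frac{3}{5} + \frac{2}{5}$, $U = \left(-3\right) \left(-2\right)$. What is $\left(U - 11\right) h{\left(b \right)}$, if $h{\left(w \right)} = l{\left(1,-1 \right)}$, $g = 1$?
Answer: $-40$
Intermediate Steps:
$U = 6$
$b = - \frac{1}{5}$ ($b = \left(-3\right) \frac{1}{5} + 2 \cdot \frac{1}{5} = - \frac{3}{5} + \frac{2}{5} = - \frac{1}{5} \approx -0.2$)
$l{\left(m,d \right)} = 8$ ($l{\left(m,d \right)} = \left(1 + 2\right) + 5 = 3 + 5 = 8$)
$h{\left(w \right)} = 8$
$\left(U - 11\right) h{\left(b \right)} = \left(6 - 11\right) 8 = \left(-5\right) 8 = -40$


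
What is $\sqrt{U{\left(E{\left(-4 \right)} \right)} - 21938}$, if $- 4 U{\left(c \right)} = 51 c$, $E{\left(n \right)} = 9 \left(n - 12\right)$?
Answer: $23 i \sqrt{38} \approx 141.78 i$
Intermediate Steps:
$E{\left(n \right)} = -108 + 9 n$ ($E{\left(n \right)} = 9 \left(-12 + n\right) = -108 + 9 n$)
$U{\left(c \right)} = - \frac{51 c}{4}$
$\sqrt{U{\left(E{\left(-4 \right)} \right)} - 21938} = \sqrt{- \frac{51 \left(-108 + 9 \left(-4\right)\right)}{4} - 21938} = \sqrt{- \frac{51 \left(-108 - 36\right)}{4} - 21938} = \sqrt{\left(- \frac{51}{4}\right) \left(-144\right) - 21938} = \sqrt{1836 - 21938} = \sqrt{-20102} = 23 i \sqrt{38}$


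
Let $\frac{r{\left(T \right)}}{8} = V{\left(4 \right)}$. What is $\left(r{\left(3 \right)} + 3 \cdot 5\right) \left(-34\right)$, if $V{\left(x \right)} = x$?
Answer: $-1598$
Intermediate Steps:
$r{\left(T \right)} = 32$ ($r{\left(T \right)} = 8 \cdot 4 = 32$)
$\left(r{\left(3 \right)} + 3 \cdot 5\right) \left(-34\right) = \left(32 + 3 \cdot 5\right) \left(-34\right) = \left(32 + 15\right) \left(-34\right) = 47 \left(-34\right) = -1598$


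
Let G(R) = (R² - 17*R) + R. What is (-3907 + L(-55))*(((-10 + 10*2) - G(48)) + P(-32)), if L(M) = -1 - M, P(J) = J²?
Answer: 1934206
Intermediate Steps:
G(R) = R² - 16*R
(-3907 + L(-55))*(((-10 + 10*2) - G(48)) + P(-32)) = (-3907 + (-1 - 1*(-55)))*(((-10 + 10*2) - 48*(-16 + 48)) + (-32)²) = (-3907 + (-1 + 55))*(((-10 + 20) - 48*32) + 1024) = (-3907 + 54)*((10 - 1*1536) + 1024) = -3853*((10 - 1536) + 1024) = -3853*(-1526 + 1024) = -3853*(-502) = 1934206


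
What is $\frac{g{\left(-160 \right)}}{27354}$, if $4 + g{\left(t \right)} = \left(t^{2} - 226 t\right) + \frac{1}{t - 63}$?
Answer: $\frac{4590529}{2033314} \approx 2.2577$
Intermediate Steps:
$g{\left(t \right)} = -4 + t^{2} + \frac{1}{-63 + t} - 226 t$ ($g{\left(t \right)} = -4 + \left(\left(t^{2} - 226 t\right) + \frac{1}{t - 63}\right) = -4 + \left(\left(t^{2} - 226 t\right) + \frac{1}{-63 + t}\right) = -4 + \left(t^{2} + \frac{1}{-63 + t} - 226 t\right) = -4 + t^{2} + \frac{1}{-63 + t} - 226 t$)
$\frac{g{\left(-160 \right)}}{27354} = \frac{\frac{1}{-63 - 160} \left(253 + \left(-160\right)^{3} - 289 \left(-160\right)^{2} + 14234 \left(-160\right)\right)}{27354} = \frac{253 - 4096000 - 7398400 - 2277440}{-223} \cdot \frac{1}{27354} = - \frac{253 - 4096000 - 7398400 - 2277440}{223} \cdot \frac{1}{27354} = \left(- \frac{1}{223}\right) \left(-13771587\right) \frac{1}{27354} = \frac{13771587}{223} \cdot \frac{1}{27354} = \frac{4590529}{2033314}$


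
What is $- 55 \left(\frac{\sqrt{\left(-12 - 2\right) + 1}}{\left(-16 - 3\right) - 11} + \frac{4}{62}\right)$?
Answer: $- \frac{110}{31} + \frac{11 i \sqrt{13}}{6} \approx -3.5484 + 6.6102 i$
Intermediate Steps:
$- 55 \left(\frac{\sqrt{\left(-12 - 2\right) + 1}}{\left(-16 - 3\right) - 11} + \frac{4}{62}\right) = - 55 \left(\frac{\sqrt{\left(-12 - 2\right) + 1}}{-19 - 11} + 4 \cdot \frac{1}{62}\right) = - 55 \left(\frac{\sqrt{-14 + 1}}{-30} + \frac{2}{31}\right) = - 55 \left(\sqrt{-13} \left(- \frac{1}{30}\right) + \frac{2}{31}\right) = - 55 \left(i \sqrt{13} \left(- \frac{1}{30}\right) + \frac{2}{31}\right) = - 55 \left(- \frac{i \sqrt{13}}{30} + \frac{2}{31}\right) = - 55 \left(\frac{2}{31} - \frac{i \sqrt{13}}{30}\right) = - \frac{110}{31} + \frac{11 i \sqrt{13}}{6}$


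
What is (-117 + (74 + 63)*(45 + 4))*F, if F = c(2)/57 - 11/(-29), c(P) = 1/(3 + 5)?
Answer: 8319205/3306 ≈ 2516.4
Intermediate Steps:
c(P) = 1/8
F = 5045/13224 (F = (1/8)/57 - 11/(-29) = (1/8)*(1/57) - 11*(-1/29) = 1/456 + 11/29 = 5045/13224 ≈ 0.38150)
(-117 + (74 + 63)*(45 + 4))*F = (-117 + (74 + 63)*(45 + 4))*(5045/13224) = (-117 + 137*49)*(5045/13224) = (-117 + 6713)*(5045/13224) = 6596*(5045/13224) = 8319205/3306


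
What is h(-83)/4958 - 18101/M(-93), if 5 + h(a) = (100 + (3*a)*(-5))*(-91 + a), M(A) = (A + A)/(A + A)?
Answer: -89978793/4958 ≈ -18148.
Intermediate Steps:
M(A) = 1 (M(A) = (2*A)/((2*A)) = (2*A)*(1/(2*A)) = 1)
h(a) = -5 + (-91 + a)*(100 - 15*a) (h(a) = -5 + (100 + (3*a)*(-5))*(-91 + a) = -5 + (100 - 15*a)*(-91 + a) = -5 + (-91 + a)*(100 - 15*a))
h(-83)/4958 - 18101/M(-93) = (-9105 - 15*(-83)² + 1465*(-83))/4958 - 18101/1 = (-9105 - 15*6889 - 121595)*(1/4958) - 18101*1 = (-9105 - 103335 - 121595)*(1/4958) - 18101 = -234035*1/4958 - 18101 = -234035/4958 - 18101 = -89978793/4958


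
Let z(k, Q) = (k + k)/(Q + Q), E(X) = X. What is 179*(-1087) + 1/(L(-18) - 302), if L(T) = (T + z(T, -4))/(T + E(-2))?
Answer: -2345188409/12053 ≈ -1.9457e+5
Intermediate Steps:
z(k, Q) = k/Q (z(k, Q) = (2*k)/((2*Q)) = (2*k)*(1/(2*Q)) = k/Q)
L(T) = 3*T/(4*(-2 + T)) (L(T) = (T + T/(-4))/(T - 2) = (T + T*(-¼))/(-2 + T) = (T - T/4)/(-2 + T) = (3*T/4)/(-2 + T) = 3*T/(4*(-2 + T)))
179*(-1087) + 1/(L(-18) - 302) = 179*(-1087) + 1/((¾)*(-18)/(-2 - 18) - 302) = -194573 + 1/((¾)*(-18)/(-20) - 302) = -194573 + 1/((¾)*(-18)*(-1/20) - 302) = -194573 + 1/(27/40 - 302) = -194573 + 1/(-12053/40) = -194573 - 40/12053 = -2345188409/12053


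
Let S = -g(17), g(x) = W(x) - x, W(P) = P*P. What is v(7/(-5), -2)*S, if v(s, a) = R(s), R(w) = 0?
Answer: 0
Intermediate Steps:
W(P) = P²
v(s, a) = 0
g(x) = x² - x
S = -272 (S = -17*(-1 + 17) = -17*16 = -1*272 = -272)
v(7/(-5), -2)*S = 0*(-272) = 0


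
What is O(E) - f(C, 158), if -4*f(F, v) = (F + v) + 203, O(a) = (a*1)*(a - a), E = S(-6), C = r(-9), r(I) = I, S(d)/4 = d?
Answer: 88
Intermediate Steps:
S(d) = 4*d
C = -9
E = -24 (E = 4*(-6) = -24)
O(a) = 0 (O(a) = a*0 = 0)
f(F, v) = -203/4 - F/4 - v/4 (f(F, v) = -((F + v) + 203)/4 = -(203 + F + v)/4 = -203/4 - F/4 - v/4)
O(E) - f(C, 158) = 0 - (-203/4 - ¼*(-9) - ¼*158) = 0 - (-203/4 + 9/4 - 79/2) = 0 - 1*(-88) = 0 + 88 = 88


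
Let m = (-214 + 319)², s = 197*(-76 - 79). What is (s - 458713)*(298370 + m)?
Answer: -151370884960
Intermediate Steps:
s = -30535 (s = 197*(-155) = -30535)
m = 11025 (m = 105² = 11025)
(s - 458713)*(298370 + m) = (-30535 - 458713)*(298370 + 11025) = -489248*309395 = -151370884960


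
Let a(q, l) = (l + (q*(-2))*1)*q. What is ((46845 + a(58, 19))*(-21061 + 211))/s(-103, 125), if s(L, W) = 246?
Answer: -143236025/41 ≈ -3.4936e+6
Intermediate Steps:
a(q, l) = q*(l - 2*q) (a(q, l) = (l - 2*q*1)*q = (l - 2*q)*q = q*(l - 2*q))
((46845 + a(58, 19))*(-21061 + 211))/s(-103, 125) = ((46845 + 58*(19 - 2*58))*(-21061 + 211))/246 = ((46845 + 58*(19 - 116))*(-20850))*(1/246) = ((46845 + 58*(-97))*(-20850))*(1/246) = ((46845 - 5626)*(-20850))*(1/246) = (41219*(-20850))*(1/246) = -859416150*1/246 = -143236025/41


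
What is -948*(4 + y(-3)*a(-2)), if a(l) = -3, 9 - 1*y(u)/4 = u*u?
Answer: -3792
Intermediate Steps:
y(u) = 36 - 4*u**2 (y(u) = 36 - 4*u*u = 36 - 4*u**2)
-948*(4 + y(-3)*a(-2)) = -948*(4 + (36 - 4*(-3)**2)*(-3)) = -948*(4 + (36 - 4*9)*(-3)) = -948*(4 + (36 - 36)*(-3)) = -948*(4 + 0*(-3)) = -948*(4 + 0) = -948*4 = -3792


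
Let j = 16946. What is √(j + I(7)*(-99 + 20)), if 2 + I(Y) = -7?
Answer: √17657 ≈ 132.88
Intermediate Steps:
I(Y) = -9 (I(Y) = -2 - 7 = -9)
√(j + I(7)*(-99 + 20)) = √(16946 - 9*(-99 + 20)) = √(16946 - 9*(-79)) = √(16946 + 711) = √17657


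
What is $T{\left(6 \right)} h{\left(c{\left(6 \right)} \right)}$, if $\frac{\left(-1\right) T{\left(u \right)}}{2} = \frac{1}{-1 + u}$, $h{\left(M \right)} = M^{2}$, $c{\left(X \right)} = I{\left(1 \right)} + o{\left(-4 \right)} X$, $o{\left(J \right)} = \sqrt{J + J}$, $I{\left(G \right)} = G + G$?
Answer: $\frac{568}{5} - \frac{96 i \sqrt{2}}{5} \approx 113.6 - 27.153 i$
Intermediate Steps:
$I{\left(G \right)} = 2 G$
$o{\left(J \right)} = \sqrt{2} \sqrt{J}$ ($o{\left(J \right)} = \sqrt{2 J} = \sqrt{2} \sqrt{J}$)
$c{\left(X \right)} = 2 + 2 i X \sqrt{2}$ ($c{\left(X \right)} = 2 \cdot 1 + \sqrt{2} \sqrt{-4} X = 2 + \sqrt{2} \cdot 2 i X = 2 + 2 i \sqrt{2} X = 2 + 2 i X \sqrt{2}$)
$T{\left(u \right)} = - \frac{2}{-1 + u}$
$T{\left(6 \right)} h{\left(c{\left(6 \right)} \right)} = - \frac{2}{-1 + 6} \left(2 + 2 i 6 \sqrt{2}\right)^{2} = - \frac{2}{5} \left(2 + 12 i \sqrt{2}\right)^{2} = \left(-2\right) \frac{1}{5} \left(2 + 12 i \sqrt{2}\right)^{2} = - \frac{2 \left(2 + 12 i \sqrt{2}\right)^{2}}{5}$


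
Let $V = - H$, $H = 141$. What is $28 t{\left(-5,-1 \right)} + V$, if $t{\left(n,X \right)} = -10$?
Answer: $-421$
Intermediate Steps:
$V = -141$ ($V = \left(-1\right) 141 = -141$)
$28 t{\left(-5,-1 \right)} + V = 28 \left(-10\right) - 141 = -280 - 141 = -421$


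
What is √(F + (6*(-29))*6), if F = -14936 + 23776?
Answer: 2*√1949 ≈ 88.295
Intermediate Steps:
F = 8840
√(F + (6*(-29))*6) = √(8840 + (6*(-29))*6) = √(8840 - 174*6) = √(8840 - 1044) = √7796 = 2*√1949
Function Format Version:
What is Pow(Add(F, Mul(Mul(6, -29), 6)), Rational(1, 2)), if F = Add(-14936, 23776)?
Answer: Mul(2, Pow(1949, Rational(1, 2))) ≈ 88.295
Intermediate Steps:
F = 8840
Pow(Add(F, Mul(Mul(6, -29), 6)), Rational(1, 2)) = Pow(Add(8840, Mul(Mul(6, -29), 6)), Rational(1, 2)) = Pow(Add(8840, Mul(-174, 6)), Rational(1, 2)) = Pow(Add(8840, -1044), Rational(1, 2)) = Pow(7796, Rational(1, 2)) = Mul(2, Pow(1949, Rational(1, 2)))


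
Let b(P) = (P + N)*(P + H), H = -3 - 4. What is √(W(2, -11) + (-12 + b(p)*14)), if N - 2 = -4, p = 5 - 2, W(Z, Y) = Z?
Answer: I*√66 ≈ 8.124*I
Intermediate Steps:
p = 3
N = -2 (N = 2 - 4 = -2)
H = -7
b(P) = (-7 + P)*(-2 + P) (b(P) = (P - 2)*(P - 7) = (-2 + P)*(-7 + P) = (-7 + P)*(-2 + P))
√(W(2, -11) + (-12 + b(p)*14)) = √(2 + (-12 + (14 + 3² - 9*3)*14)) = √(2 + (-12 + (14 + 9 - 27)*14)) = √(2 + (-12 - 4*14)) = √(2 + (-12 - 56)) = √(2 - 68) = √(-66) = I*√66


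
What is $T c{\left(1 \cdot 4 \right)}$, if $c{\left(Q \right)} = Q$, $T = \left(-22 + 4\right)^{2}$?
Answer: $1296$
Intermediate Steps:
$T = 324$ ($T = \left(-18\right)^{2} = 324$)
$T c{\left(1 \cdot 4 \right)} = 324 \cdot 1 \cdot 4 = 324 \cdot 4 = 1296$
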